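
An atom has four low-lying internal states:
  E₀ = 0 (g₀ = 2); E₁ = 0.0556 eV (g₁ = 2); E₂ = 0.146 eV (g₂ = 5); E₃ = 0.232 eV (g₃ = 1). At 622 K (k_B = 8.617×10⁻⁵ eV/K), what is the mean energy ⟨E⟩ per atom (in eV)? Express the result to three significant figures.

0.0296 eV

k_BT = 8.617×10⁻⁵ × 622 K = 0.053598 eV.
Eᵢ/kT = 0, 1.0374, 2.7240, 4.3285.
Z = Σ gᵢe^(−Eᵢ/kT) = 2·e^(−0) + 2·e^(−1.0374) + 5·e^(−2.7240) + 1·e^(−4.3285) = 2.0000 + 0.70875 + 0.32806 + 0.013187 = 3.0500.
⟨E⟩ = Σ Eᵢ gᵢe^(−Eᵢ/kT) / Z = (0·2.0000 + 0.0556·0.70875 + 0.146·0.32806 + 0.232·0.013187) / 3.0500 = 0.0296 eV.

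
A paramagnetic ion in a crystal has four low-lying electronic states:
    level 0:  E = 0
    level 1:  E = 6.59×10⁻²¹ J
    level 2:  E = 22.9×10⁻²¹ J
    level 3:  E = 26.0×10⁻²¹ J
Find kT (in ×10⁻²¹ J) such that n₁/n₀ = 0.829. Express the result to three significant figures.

n₁/n₀ = exp[−(E₁−E₀)/kT] = 0.829.
⇒ (E₁−E₀)/kT = ln(1/0.829) = ln(1.2063) = 0.18756.
kT = 6.59 ×10⁻²¹ J / 0.18756 = 35.1 ×10⁻²¹ J.

35.1 ×10⁻²¹ J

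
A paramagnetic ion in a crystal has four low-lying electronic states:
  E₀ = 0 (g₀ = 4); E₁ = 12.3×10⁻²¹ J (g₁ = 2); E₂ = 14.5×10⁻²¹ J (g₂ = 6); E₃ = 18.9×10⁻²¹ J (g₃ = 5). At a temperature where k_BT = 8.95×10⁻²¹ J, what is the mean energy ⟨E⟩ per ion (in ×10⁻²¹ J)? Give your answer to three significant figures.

Eᵢ/kT = 0, 1.3743, 1.6201, 2.1117.
Z = Σ gᵢe^(−Eᵢ/kT) = 4·e^(−0) + 2·e^(−1.3743) + 6·e^(−1.6201) + 5·e^(−2.1117) = 4.0000 + 0.50603 + 1.1873 + 0.60516 = 6.2985.
⟨E⟩ = Σ Eᵢ gᵢe^(−Eᵢ/kT) / Z = (0·4.0000 + 12.3·0.50603 + 14.5·1.1873 + 18.9·0.60516) / 6.2985 = 5.54 ×10⁻²¹ J.

5.54 ×10⁻²¹ J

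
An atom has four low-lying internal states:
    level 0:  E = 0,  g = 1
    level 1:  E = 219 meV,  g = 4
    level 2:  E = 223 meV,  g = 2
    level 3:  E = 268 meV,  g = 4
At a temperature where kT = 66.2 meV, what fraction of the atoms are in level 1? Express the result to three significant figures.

Eᵢ/kT = 0, 3.3082, 3.3686, 4.0483.
Z = Σ gᵢe^(−Eᵢ/kT) = 1·e^(−0) + 4·e^(−3.3082) + 2·e^(−3.3686) + 4·e^(−4.0483) = 1.0000 + 0.14633 + 0.068876 + 0.069808 = 1.2850.
P₁ = g₁ e^(−E₁/kT) / Z = 0.14633/1.2850 = 0.114.

0.114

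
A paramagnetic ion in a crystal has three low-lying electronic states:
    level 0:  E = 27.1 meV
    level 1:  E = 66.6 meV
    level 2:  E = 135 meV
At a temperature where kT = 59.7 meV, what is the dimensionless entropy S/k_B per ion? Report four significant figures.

0.8986

Eᵢ/kT = 0.453936, 1.11558, 2.26131.
Z = Σ e^(−Eᵢ/kT) = e^(−0.453936) + e^(−1.11558) + e^(−2.26131) = 0.635123 + 0.327725 + 0.104214 = 1.06706.
⟨E⟩ = Σ EᵢPᵢ = 49.7697 meV.
S/k_B = ln Z + ⟨E⟩/kT = ln(1.06706) + 49.7697/59.7 = 0.0649072 + 0.833663 = 0.8986.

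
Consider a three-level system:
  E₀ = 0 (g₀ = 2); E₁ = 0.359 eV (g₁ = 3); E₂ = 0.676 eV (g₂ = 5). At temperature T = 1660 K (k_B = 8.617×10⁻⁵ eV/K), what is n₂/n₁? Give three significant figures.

k_BT = 8.617×10⁻⁵ × 1660 K = 0.14304 eV.
n₂/n₁ = (g₂/g₁) exp[−(E₂−E₁)/kT] = (5/3) × exp(−(0.317 eV)/(0.14304 eV)) = (5/3) × exp(-2.2162) = 0.182.

0.182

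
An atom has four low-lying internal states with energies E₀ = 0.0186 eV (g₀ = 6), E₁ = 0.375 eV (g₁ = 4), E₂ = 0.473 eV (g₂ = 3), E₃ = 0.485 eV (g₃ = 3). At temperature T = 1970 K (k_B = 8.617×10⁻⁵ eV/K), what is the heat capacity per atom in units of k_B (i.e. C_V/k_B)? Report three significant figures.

0.645

k_BT = 8.617×10⁻⁵ × 1970 K = 0.16975 eV.
Eᵢ/kT = 0.10957, 2.2091, 2.7865, 2.8571.
Z = Σ gᵢe^(−Eᵢ/kT) = 6·e^(−0.10957) + 4·e^(−2.2091) + 3·e^(−2.7865) + 3·e^(−2.8571) = 5.3773 + 0.43920 + 0.18491 + 0.17231 = 6.1737.
⟨E⟩ = 0.070582 eV, ⟨E²⟩ = 0.023572 eV².
C_V/k_B = (⟨E²⟩ − ⟨E⟩²)/(kT)² = (0.023572 − 0.0049818)/0.028815 = 0.645.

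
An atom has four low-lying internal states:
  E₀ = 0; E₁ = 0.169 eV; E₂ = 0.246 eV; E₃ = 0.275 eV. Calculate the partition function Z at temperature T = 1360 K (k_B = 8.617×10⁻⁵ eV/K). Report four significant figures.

k_BT = 8.617×10⁻⁵ × 1360 K = 0.117191 eV.
Eᵢ/kT = 0, 1.44209, 2.09914, 2.34660.
Z = Σ e^(−Eᵢ/kT) = e^(−0) + e^(−1.44209) + e^(−2.09914) + e^(−2.34660) = 1.00000 + 0.236433 + 0.122562 + 0.0956940 = 1.45469.

Z = 1.455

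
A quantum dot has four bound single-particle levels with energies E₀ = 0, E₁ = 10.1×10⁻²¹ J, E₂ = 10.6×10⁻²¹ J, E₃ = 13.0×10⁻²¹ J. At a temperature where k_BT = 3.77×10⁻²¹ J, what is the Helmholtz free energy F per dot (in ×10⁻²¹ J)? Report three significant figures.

Eᵢ/kT = 0, 2.6790, 2.8117, 3.4483.
Z = Σ e^(−Eᵢ/kT) = e^(−0) + e^(−2.6790) + e^(−2.8117) + e^(−3.4483) = 1.0000 + 0.068632 + 0.060103 + 0.031800 = 1.1605.
F = −kT ln Z = −3.77 × ln(1.1605) = −3.77 × 0.14885 = -0.561 ×10⁻²¹ J.

-0.561 ×10⁻²¹ J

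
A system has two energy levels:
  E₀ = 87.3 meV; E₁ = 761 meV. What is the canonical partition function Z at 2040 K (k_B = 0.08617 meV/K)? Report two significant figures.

Z = 0.62

k_BT = 0.08617 × 2040 K = 175.8 meV.
Eᵢ/kT = 0.4966, 4.329.
Z = Σ e^(−Eᵢ/kT) = e^(−0.4966) + e^(−4.329) = 0.6086 + 0.01318 = 0.6218.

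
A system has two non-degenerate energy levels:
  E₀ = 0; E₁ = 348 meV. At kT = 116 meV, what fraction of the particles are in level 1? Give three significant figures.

0.0474

Eᵢ/kT = 0, 3.0000.
Z = Σ e^(−Eᵢ/kT) = e^(−0) + e^(−3.0000) = 1.0000 + 0.049787 = 1.0498.
P₁ = e^(−E₁/kT) / Z = 0.049787/1.0498 = 0.0474.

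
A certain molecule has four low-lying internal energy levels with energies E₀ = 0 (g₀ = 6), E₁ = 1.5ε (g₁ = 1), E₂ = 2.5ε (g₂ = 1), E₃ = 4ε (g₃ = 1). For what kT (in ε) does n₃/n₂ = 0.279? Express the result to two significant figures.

1.2 ε

n₃/n₂ = (g₃/g₂) exp[−(E₃−E₂)/kT] = 0.279.
⇒ (E₃−E₂)/kT = ln((1/1)/0.279) = ln(3.584) = 1.276.
kT = 1.5ε / 1.276 = 1.2 ε.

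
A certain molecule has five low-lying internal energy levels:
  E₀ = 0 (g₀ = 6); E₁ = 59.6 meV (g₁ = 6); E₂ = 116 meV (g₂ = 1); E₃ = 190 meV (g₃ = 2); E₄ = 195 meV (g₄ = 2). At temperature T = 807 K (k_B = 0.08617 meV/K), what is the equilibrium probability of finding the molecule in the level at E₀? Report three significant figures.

0.668

k_BT = 0.08617 × 807 K = 69.539 meV.
Eᵢ/kT = 0, 0.85707, 1.6681, 2.7323, 2.8042.
Z = Σ gᵢe^(−Eᵢ/kT) = 6·e^(−0) + 6·e^(−0.85707) + 1·e^(−1.6681) + 2·e^(−2.7323) + 2·e^(−2.8042) = 6.0000 + 2.5464 + 0.18861 + 0.13014 + 0.12111 = 8.9863.
P₀ = g₀ e^(−E₀/kT) / Z = 6.0000/8.9863 = 0.668.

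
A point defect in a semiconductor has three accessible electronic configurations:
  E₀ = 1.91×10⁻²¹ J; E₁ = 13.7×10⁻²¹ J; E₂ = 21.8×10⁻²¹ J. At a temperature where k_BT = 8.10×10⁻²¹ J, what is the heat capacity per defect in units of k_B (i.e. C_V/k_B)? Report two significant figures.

Eᵢ/kT = 0.2358, 1.691, 2.691.
Z = Σ e^(−Eᵢ/kT) = e^(−0.2358) + e^(−1.691) + e^(−2.691) = 0.7899 + 0.1843 + 0.06781 = 1.042.
⟨E⟩ = 5.290, ⟨E²⟩ = 66.89.
C_V/k_B = (⟨E²⟩ − ⟨E⟩²)/(kT)² = (66.89 − 27.98)/65.61 = 0.59.

0.59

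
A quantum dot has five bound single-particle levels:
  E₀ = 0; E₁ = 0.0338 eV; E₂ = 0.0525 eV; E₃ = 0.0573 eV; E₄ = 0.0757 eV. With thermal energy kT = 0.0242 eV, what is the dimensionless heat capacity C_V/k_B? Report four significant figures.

0.9134

Eᵢ/kT = 0, 1.39669, 2.16942, 2.36777, 3.12810.
Z = Σ e^(−Eᵢ/kT) = e^(−0) + e^(−1.39669) + e^(−2.16942) + e^(−2.36777) + e^(−3.12810) = 1.00000 + 0.247415 + 0.114244 + 0.0936894 + 0.0438009 = 1.49915.
⟨E⟩ = 0.0153718 eV, ⟨E²⟩ = 0.000771205 eV².
C_V/k_B = (⟨E²⟩ − ⟨E⟩²)/(kT)² = (0.000771205 − 0.000236292)/0.000585640 = 0.9134.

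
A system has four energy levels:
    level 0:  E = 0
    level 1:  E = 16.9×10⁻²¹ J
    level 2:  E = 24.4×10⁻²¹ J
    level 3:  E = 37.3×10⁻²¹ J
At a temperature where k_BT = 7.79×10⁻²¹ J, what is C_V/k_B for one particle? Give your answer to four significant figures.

Eᵢ/kT = 0, 2.16945, 3.13222, 4.78819.
Z = Σ e^(−Eᵢ/kT) = e^(−0) + e^(−2.16945) + e^(−3.13222) + e^(−4.78819) = 1.00000 + 0.114240 + 0.0436209 + 0.00832752 = 1.16619.
⟨E⟩ = 2.83455, ⟨E²⟩ = 60.1825.
C_V/k_B = (⟨E²⟩ − ⟨E⟩²)/(kT)² = (60.1825 − 8.03467)/60.6841 = 0.8593.

0.8593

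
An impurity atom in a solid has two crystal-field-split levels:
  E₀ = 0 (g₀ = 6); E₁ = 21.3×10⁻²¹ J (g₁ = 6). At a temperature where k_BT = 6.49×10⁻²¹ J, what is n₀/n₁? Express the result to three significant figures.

n₀/n₁ = (g₀/g₁) exp[−(E₀−E₁)/kT] = (6/6) × exp(−(-21.3 ×10⁻²¹ J)/(6.49 ×10⁻²¹ J)) = (6/6) × exp(3.2820) = 26.6.

26.6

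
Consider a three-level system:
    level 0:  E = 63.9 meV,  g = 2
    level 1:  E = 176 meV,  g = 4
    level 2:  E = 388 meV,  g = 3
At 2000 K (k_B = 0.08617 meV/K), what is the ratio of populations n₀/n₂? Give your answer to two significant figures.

4.4

k_BT = 0.08617 × 2000 K = 172.3 meV.
n₀/n₂ = (g₀/g₂) exp[−(E₀−E₂)/kT] = (2/3) × exp(−(-324.1 meV)/(172.3 meV)) = (2/3) × exp(1.881) = 4.4.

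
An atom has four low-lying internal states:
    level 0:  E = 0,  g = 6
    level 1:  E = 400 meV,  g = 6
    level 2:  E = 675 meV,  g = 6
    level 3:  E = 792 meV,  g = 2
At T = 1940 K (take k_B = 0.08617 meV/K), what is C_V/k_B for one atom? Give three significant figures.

k_BT = 0.08617 × 1940 K = 167.17 meV.
Eᵢ/kT = 0, 2.3928, 4.0378, 4.7377.
Z = Σ gᵢe^(−Eᵢ/kT) = 6·e^(−0) + 6·e^(−2.3928) + 6·e^(−4.0378) + 2·e^(−4.7377) = 6.0000 + 0.54824 + 0.10582 + 0.017518 = 6.6716.
⟨E⟩ = 45.656 meV, ⟨E²⟩ = 22022 meV².
C_V/k_B = (⟨E²⟩ − ⟨E⟩²)/(kT)² = (22022 − 2084.5)/27946 = 0.713.

0.713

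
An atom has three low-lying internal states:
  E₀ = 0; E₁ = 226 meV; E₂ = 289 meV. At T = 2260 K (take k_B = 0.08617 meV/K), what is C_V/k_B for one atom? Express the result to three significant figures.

k_BT = 0.08617 × 2260 K = 194.74 meV.
Eᵢ/kT = 0, 1.1605, 1.4840.
Z = Σ e^(−Eᵢ/kT) = e^(−0) + e^(−1.1605) + e^(−1.4840) = 1.0000 + 0.31333 + 0.22673 = 1.5401.
⟨E⟩ = 88.525 meV, ⟨E²⟩ = 22687 meV².
C_V/k_B = (⟨E²⟩ − ⟨E⟩²)/(kT)² = (22687 − 7836.7)/37924 = 0.392.

0.392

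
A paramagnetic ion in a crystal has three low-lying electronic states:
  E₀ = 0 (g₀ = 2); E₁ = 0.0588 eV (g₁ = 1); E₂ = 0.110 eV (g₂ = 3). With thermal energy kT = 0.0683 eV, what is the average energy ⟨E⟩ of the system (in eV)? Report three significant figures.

0.0300 eV

Eᵢ/kT = 0, 0.86091, 1.6105.
Z = Σ gᵢe^(−Eᵢ/kT) = 2·e^(−0) + 1·e^(−0.86091) + 3·e^(−1.6105) = 2.0000 + 0.42278 + 0.59936 = 3.0221.
⟨E⟩ = Σ Eᵢ gᵢe^(−Eᵢ/kT) / Z = (0·2.0000 + 0.0588·0.42278 + 0.110·0.59936) / 3.0221 = 0.0300 eV.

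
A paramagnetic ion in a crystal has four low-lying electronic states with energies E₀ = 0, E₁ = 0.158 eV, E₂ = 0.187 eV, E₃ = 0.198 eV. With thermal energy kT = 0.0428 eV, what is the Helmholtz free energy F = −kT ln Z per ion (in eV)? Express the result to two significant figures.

Eᵢ/kT = 0, 3.692, 4.369, 4.626.
Z = Σ e^(−Eᵢ/kT) = e^(−0) + e^(−3.692) + e^(−4.369) + e^(−4.626) = 1.000 + 0.02492 + 0.01266 + 0.009794 = 1.047.
F = −kT ln Z = −0.0428 × ln(1.047) = −0.0428 × 0.04593 = -0.0020 eV.

-0.0020 eV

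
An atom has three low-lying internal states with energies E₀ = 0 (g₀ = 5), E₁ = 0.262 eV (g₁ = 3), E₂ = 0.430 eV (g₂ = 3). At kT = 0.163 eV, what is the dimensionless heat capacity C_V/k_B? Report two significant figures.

Eᵢ/kT = 0, 1.607, 2.638.
Z = Σ gᵢe^(−Eᵢ/kT) = 5·e^(−0) + 3·e^(−1.607) + 3·e^(−2.638) = 5.000 + 0.6015 + 0.2145 = 5.816.
⟨E⟩ = 0.04296 eV, ⟨E²⟩ = 0.01392 eV².
C_V/k_B = (⟨E²⟩ − ⟨E⟩²)/(kT)² = (0.01392 − 0.001846)/0.02657 = 0.45.

0.45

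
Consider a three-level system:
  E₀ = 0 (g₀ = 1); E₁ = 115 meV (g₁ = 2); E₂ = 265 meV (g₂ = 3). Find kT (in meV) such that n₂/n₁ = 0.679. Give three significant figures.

189 meV

n₂/n₁ = (g₂/g₁) exp[−(E₂−E₁)/kT] = 0.679.
⇒ (E₂−E₁)/kT = ln((3/2)/0.679) = ln(2.2091) = 0.79259.
kT = 150 meV / 0.79259 = 189 meV.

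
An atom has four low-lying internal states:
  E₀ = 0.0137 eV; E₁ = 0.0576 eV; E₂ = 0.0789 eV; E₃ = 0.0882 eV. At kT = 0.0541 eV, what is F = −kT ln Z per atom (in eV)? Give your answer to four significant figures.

-0.02370 eV

Eᵢ/kT = 0.253235, 1.06470, 1.45841, 1.63031.
Z = Σ e^(−Eᵢ/kT) = e^(−0.253235) + e^(−1.06470) + e^(−1.45841) + e^(−1.63031) = 0.776285 + 0.344831 + 0.232606 + 0.195869 = 1.54959.
F = −kT ln Z = −0.0541 × ln(1.54959) = −0.0541 × 0.437990 = -0.02370 eV.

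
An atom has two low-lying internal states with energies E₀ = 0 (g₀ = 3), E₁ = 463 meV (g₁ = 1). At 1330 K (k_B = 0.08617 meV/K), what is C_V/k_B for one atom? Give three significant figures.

k_BT = 0.08617 × 1330 K = 114.61 meV.
Eᵢ/kT = 0, 4.0398.
Z = Σ gᵢe^(−Eᵢ/kT) = 3·e^(−0) + 1·e^(−4.0398) = 3.0000 + 0.017601 = 3.0176.
⟨E⟩ = 2.7006 meV, ⟨E²⟩ = 1250.4 meV².
C_V/k_B = (⟨E²⟩ − ⟨E⟩²)/(kT)² = (1250.4 − 7.2932)/13135 = 0.0946.

0.0946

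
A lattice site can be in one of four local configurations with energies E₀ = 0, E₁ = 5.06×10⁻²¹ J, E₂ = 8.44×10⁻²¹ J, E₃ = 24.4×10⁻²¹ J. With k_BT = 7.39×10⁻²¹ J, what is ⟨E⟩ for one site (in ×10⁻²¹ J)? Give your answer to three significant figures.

3.30 ×10⁻²¹ J

Eᵢ/kT = 0, 0.68471, 1.1421, 3.3018.
Z = Σ e^(−Eᵢ/kT) = e^(−0) + e^(−0.68471) + e^(−1.1421) + e^(−3.3018) = 1.0000 + 0.50424 + 0.31915 + 0.036817 = 1.8602.
⟨E⟩ = Σ Eᵢ e^(−Eᵢ/kT) / Z = (0·1.0000 + 5.06·0.50424 + 8.44·0.31915 + 24.4·0.036817) / 1.8602 = 3.30 ×10⁻²¹ J.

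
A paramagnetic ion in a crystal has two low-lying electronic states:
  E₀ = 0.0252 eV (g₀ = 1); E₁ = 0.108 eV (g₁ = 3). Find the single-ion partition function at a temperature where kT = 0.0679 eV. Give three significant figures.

Eᵢ/kT = 0.37113, 1.5906.
Z = Σ gᵢe^(−Eᵢ/kT) = 1·e^(−0.37113) + 3·e^(−1.5906) = 0.68995 + 0.61141 = 1.3014.

Z = 1.30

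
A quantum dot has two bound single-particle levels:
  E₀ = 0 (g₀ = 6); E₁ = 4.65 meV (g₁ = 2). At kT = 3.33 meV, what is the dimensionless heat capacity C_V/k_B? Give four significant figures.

0.1373

Eᵢ/kT = 0, 1.39640.
Z = Σ gᵢe^(−Eᵢ/kT) = 6·e^(−0) + 2·e^(−1.39640) = 6.00000 + 0.494973 = 6.49497.
⟨E⟩ = 0.354370 meV, ⟨E²⟩ = 1.64782 meV².
C_V/k_B = (⟨E²⟩ − ⟨E⟩²)/(kT)² = (1.64782 − 0.125578)/11.0889 = 0.1373.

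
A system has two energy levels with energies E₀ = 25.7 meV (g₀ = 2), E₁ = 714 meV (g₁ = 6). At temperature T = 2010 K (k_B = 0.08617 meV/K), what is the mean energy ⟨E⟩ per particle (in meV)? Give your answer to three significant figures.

k_BT = 0.08617 × 2010 K = 173.20 meV.
Eᵢ/kT = 0.14838, 4.1224.
Z = Σ gᵢe^(−Eᵢ/kT) = 2·e^(−0.14838) + 6·e^(−4.1224) = 1.7242 + 0.097233 = 1.8214.
⟨E⟩ = Σ Eᵢ gᵢe^(−Eᵢ/kT) / Z = (25.7·1.7242 + 714·0.097233) / 1.8214 = 62.4 meV.

62.4 meV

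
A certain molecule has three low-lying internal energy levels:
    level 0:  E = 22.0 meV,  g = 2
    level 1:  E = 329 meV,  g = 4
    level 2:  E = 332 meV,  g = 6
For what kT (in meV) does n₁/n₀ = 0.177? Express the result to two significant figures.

130 meV

n₁/n₀ = (g₁/g₀) exp[−(E₁−E₀)/kT] = 0.177.
⇒ (E₁−E₀)/kT = ln((4/2)/0.177) = ln(11.30) = 2.425.
kT = 307.0 meV / 2.425 = 130 meV.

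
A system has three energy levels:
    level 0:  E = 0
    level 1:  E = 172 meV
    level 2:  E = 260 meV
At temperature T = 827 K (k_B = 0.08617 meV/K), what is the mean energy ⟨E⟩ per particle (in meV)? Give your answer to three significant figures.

k_BT = 0.08617 × 827 K = 71.263 meV.
Eᵢ/kT = 0, 2.4136, 3.6485.
Z = Σ e^(−Eᵢ/kT) = e^(−0) + e^(−2.4136) + e^(−3.6485) = 1.0000 + 0.089493 + 0.026030 = 1.1155.
⟨E⟩ = Σ Eᵢ e^(−Eᵢ/kT) / Z = (0·1.0000 + 172·0.089493 + 260·0.026030) / 1.1155 = 19.9 meV.

19.9 meV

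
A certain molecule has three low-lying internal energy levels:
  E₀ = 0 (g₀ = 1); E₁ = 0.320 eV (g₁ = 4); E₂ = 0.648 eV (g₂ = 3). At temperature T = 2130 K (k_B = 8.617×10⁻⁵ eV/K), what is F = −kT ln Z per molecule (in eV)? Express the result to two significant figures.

k_BT = 8.617×10⁻⁵ × 2130 K = 0.1835 eV.
Eᵢ/kT = 0, 1.744, 3.531.
Z = Σ gᵢe^(−Eᵢ/kT) = 1·e^(−0) + 4·e^(−1.744) + 3·e^(−3.531) = 1.000 + 0.6993 + 0.08783 = 1.787.
F = −kT ln Z = −0.1835 × ln(1.787) = −0.1835 × 0.5805 = -0.11 eV.

-0.11 eV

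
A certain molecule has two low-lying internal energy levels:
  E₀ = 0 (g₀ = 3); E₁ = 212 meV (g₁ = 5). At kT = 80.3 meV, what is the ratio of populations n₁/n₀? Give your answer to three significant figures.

n₁/n₀ = (g₁/g₀) exp[−(E₁−E₀)/kT] = (5/3) × exp(−(212 meV)/(80.3 meV)) = (5/3) × exp(-2.6401) = 0.119.

0.119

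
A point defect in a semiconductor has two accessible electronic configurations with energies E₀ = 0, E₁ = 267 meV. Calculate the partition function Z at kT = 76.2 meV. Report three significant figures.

Z = 1.03

Eᵢ/kT = 0, 3.5039.
Z = Σ e^(−Eᵢ/kT) = e^(−0) + e^(−3.5039) = 1.0000 + 0.030080 = 1.0301.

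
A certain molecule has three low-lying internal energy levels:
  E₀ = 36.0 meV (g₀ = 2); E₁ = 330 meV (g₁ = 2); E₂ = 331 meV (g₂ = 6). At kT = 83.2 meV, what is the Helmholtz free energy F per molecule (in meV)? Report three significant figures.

Eᵢ/kT = 0.43269, 3.9663, 3.9784.
Z = Σ gᵢe^(−Eᵢ/kT) = 2·e^(−0.43269) + 2·e^(−3.9663) + 6·e^(−3.9784) = 1.2975 + 0.037887 + 0.11229 = 1.4477.
F = −kT ln Z = −83.2 × ln(1.4477) = −83.2 × 0.36998 = -30.8 meV.

-30.8 meV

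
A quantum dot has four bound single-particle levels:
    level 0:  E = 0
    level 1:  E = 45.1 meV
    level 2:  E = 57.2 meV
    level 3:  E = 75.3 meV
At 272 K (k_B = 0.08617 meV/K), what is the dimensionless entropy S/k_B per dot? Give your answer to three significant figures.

k_BT = 0.08617 × 272 K = 23.438 meV.
Eᵢ/kT = 0, 1.9242, 2.4405, 3.2127.
Z = Σ e^(−Eᵢ/kT) = e^(−0) + e^(−1.9242) + e^(−2.4405) + e^(−3.2127) = 1.0000 + 0.14599 + 0.087117 + 0.040248 = 1.2734.
⟨E⟩ = Σ EᵢPᵢ = 11.464 meV.
S/k_B = ln Z + ⟨E⟩/kT = ln(1.2734) + 11.464/23.438 = 0.24169 + 0.48912 = 0.731.

0.731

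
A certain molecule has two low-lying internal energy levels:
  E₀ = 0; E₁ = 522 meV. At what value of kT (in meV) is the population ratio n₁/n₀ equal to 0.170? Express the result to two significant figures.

n₁/n₀ = exp[−(E₁−E₀)/kT] = 0.170.
⇒ (E₁−E₀)/kT = ln(1/0.170) = ln(5.882) = 1.772.
kT = 522 meV / 1.772 = 290 meV.

290 meV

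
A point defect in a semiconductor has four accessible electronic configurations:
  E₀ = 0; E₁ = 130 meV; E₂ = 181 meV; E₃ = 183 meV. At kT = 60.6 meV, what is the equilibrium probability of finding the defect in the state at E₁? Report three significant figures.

0.0962

Eᵢ/kT = 0, 2.1452, 2.9868, 3.0198.
Z = Σ e^(−Eᵢ/kT) = e^(−0) + e^(−2.1452) + e^(−2.9868) + e^(−3.0198) = 1.0000 + 0.11704 + 0.050449 + 0.048811 = 1.2163.
P₁ = e^(−E₁/kT) / Z = 0.11704/1.2163 = 0.0962.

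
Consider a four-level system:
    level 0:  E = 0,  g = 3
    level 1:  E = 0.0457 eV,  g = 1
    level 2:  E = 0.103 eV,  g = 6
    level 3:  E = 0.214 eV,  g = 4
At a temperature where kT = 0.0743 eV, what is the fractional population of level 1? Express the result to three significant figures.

Eᵢ/kT = 0, 0.61507, 1.3863, 2.8802.
Z = Σ gᵢe^(−Eᵢ/kT) = 3·e^(−0) + 1·e^(−0.61507) + 6·e^(−1.3863) + 4·e^(−2.8802) = 3.0000 + 0.54060 + 1.5000 + 0.22449 = 5.2651.
P₁ = g₁ e^(−E₁/kT) / Z = 0.54060/5.2651 = 0.103.

0.103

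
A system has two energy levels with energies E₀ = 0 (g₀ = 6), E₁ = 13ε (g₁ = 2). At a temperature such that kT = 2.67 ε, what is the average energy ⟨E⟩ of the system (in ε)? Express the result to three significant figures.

0.0332 ε

Eᵢ/kT = 0, 4.8689.
Z = Σ gᵢe^(−Eᵢ/kT) = 6·e^(−0) + 2·e^(−4.8689) = 6.0000 + 0.015364 = 6.0154.
⟨E⟩ = Σ Eᵢ gᵢe^(−Eᵢ/kT) / Z = (0·6.0000 + 13·0.015364) / 6.0154 = 0.0332 ε.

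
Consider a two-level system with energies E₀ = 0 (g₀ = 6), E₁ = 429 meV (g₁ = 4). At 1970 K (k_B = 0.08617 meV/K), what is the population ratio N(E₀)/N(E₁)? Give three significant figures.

18.8

k_BT = 0.08617 × 1970 K = 169.75 meV.
n₀/n₁ = (g₀/g₁) exp[−(E₀−E₁)/kT] = (6/4) × exp(−(-429 meV)/(169.75 meV)) = (6/4) × exp(2.5272) = 18.8.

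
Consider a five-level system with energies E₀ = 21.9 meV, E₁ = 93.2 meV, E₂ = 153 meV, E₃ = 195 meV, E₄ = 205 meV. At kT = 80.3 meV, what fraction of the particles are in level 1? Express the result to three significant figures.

0.225

Eᵢ/kT = 0.27273, 1.1606, 1.9054, 2.4284, 2.5529.
Z = Σ e^(−Eᵢ/kT) = e^(−0.27273) + e^(−1.1606) + e^(−1.9054) + e^(−2.4284) + e^(−2.5529) = 0.76130 + 0.31330 + 0.14876 + 0.088178 + 0.077856 = 1.3894.
P₁ = e^(−E₁/kT) / Z = 0.31330/1.3894 = 0.225.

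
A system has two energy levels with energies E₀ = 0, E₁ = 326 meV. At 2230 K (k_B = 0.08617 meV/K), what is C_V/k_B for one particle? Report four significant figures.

k_BT = 0.08617 × 2230 K = 192.159 meV.
Eᵢ/kT = 0, 1.69651.
Z = Σ e^(−Eᵢ/kT) = e^(−0) + e^(−1.69651) = 1.00000 + 0.183322 = 1.18332.
⟨E⟩ = 50.5045 meV, ⟨E²⟩ = 16464.5 meV².
C_V/k_B = (⟨E²⟩ − ⟨E⟩²)/(kT)² = (16464.5 − 2550.70)/36925.1 = 0.3768.

0.3768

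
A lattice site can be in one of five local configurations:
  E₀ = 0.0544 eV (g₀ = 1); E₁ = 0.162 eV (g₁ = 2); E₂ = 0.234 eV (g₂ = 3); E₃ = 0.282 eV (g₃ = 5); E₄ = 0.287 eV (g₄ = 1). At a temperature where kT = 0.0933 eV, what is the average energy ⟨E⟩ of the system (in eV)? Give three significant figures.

0.157 eV

Eᵢ/kT = 0.58307, 1.7363, 2.5080, 3.0225, 3.0761.
Z = Σ gᵢe^(−Eᵢ/kT) = 1·e^(−0.58307) + 2·e^(−1.7363) + 3·e^(−2.5080) + 5·e^(−3.0225) + 1·e^(−3.0761) = 0.55818 + 0.35234 + 0.24429 + 0.24340 + 0.046139 = 1.4443.
⟨E⟩ = Σ Eᵢ gᵢe^(−Eᵢ/kT) / Z = (0.0544·0.55818 + 0.162·0.35234 + 0.234·0.24429 + 0.282·0.24340 + 0.287·0.046139) / 1.4443 = 0.157 eV.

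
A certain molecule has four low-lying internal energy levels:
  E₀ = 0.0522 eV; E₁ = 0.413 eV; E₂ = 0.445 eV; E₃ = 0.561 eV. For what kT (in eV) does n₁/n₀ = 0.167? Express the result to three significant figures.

n₁/n₀ = exp[−(E₁−E₀)/kT] = 0.167.
⇒ (E₁−E₀)/kT = ln(1/0.167) = ln(5.9880) = 1.7898.
kT = 0.3608 eV / 1.7898 = 0.202 eV.

0.202 eV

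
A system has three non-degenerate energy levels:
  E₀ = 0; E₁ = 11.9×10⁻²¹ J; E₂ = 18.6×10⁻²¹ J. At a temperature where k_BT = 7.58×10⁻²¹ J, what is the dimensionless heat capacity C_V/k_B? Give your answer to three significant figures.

Eᵢ/kT = 0, 1.5699, 2.4538.
Z = Σ e^(−Eᵢ/kT) = e^(−0) + e^(−1.5699) + e^(−2.4538) = 1.0000 + 0.20807 + 0.085966 = 1.2940.
⟨E⟩ = 3.1492, ⟨E²⟩ = 45.754.
C_V/k_B = (⟨E²⟩ − ⟨E⟩²)/(kT)² = (45.754 − 9.9175)/57.456 = 0.624.

0.624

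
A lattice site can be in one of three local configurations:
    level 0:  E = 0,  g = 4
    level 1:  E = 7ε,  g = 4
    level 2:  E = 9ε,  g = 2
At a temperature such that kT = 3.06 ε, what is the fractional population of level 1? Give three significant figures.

0.0900

Eᵢ/kT = 0, 2.2876, 2.9412.
Z = Σ gᵢe^(−Eᵢ/kT) = 4·e^(−0) + 4·e^(−2.2876) + 2·e^(−2.9412) = 4.0000 + 0.40604 + 0.10560 = 4.5116.
P₁ = g₁ e^(−E₁/kT) / Z = 0.40604/4.5116 = 0.0900.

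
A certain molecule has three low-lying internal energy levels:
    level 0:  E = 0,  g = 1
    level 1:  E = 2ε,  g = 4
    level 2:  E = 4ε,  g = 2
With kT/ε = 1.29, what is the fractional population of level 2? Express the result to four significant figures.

0.04644

Eᵢ/kT = 0, 1.55039, 3.10078.
Z = Σ gᵢe^(−Eᵢ/kT) = 1·e^(−0) + 4·e^(−1.55039) + 2·e^(−3.10078) = 1.00000 + 0.848661 + 0.0900282 = 1.93869.
P₂ = g₂ e^(−E₂/kT) / Z = 0.0900282/1.93869 = 0.04644.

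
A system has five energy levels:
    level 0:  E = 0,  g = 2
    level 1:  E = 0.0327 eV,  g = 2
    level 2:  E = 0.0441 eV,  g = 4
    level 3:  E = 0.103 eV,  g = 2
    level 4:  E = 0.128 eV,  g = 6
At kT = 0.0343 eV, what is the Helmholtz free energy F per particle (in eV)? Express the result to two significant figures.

-0.049 eV

Eᵢ/kT = 0, 0.9534, 1.286, 3.003, 3.732.
Z = Σ gᵢe^(−Eᵢ/kT) = 2·e^(−0) + 2·e^(−0.9534) + 4·e^(−1.286) + 2·e^(−3.003) + 6·e^(−3.732) = 2.000 + 0.7709 + 1.105 + 0.09928 + 0.1437 = 4.119.
F = −kT ln Z = −0.0343 × ln(4.119) = −0.0343 × 1.416 = -0.049 eV.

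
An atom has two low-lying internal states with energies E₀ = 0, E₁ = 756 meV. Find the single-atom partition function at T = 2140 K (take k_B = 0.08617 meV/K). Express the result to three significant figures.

k_BT = 0.08617 × 2140 K = 184.40 meV.
Eᵢ/kT = 0, 4.0998.
Z = Σ e^(−Eᵢ/kT) = e^(−0) + e^(−4.0998) = 1.0000 + 0.016576 = 1.0166.

Z = 1.02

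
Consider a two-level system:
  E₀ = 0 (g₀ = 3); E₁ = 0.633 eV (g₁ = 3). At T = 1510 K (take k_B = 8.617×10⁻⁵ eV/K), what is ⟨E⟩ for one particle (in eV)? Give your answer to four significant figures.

0.004845 eV

k_BT = 8.617×10⁻⁵ × 1510 K = 0.130117 eV.
Eᵢ/kT = 0, 4.86485.
Z = Σ gᵢe^(−Eᵢ/kT) = 3·e^(−0) + 3·e^(−4.86485) = 3.00000 + 0.0231390 = 3.02314.
⟨E⟩ = Σ Eᵢ gᵢe^(−Eᵢ/kT) / Z = (0·3.00000 + 0.633·0.0231390) / 3.02314 = 0.004845 eV.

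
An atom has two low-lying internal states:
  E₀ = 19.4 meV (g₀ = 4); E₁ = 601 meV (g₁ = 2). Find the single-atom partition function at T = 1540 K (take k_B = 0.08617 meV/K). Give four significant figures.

k_BT = 0.08617 × 1540 K = 132.702 meV.
Eᵢ/kT = 0.146192, 4.52894.
Z = Σ gᵢe^(−Eᵢ/kT) = 4·e^(−0.146192) + 2·e^(−4.52894) = 3.45597 + 0.0215842 = 3.47755.

Z = 3.478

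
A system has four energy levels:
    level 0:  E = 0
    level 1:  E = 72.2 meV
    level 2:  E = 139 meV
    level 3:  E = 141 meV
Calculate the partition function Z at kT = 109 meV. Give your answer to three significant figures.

Eᵢ/kT = 0, 0.66239, 1.2752, 1.2936.
Z = Σ e^(−Eᵢ/kT) = e^(−0) + e^(−0.66239) + e^(−1.2752) + e^(−1.2936) = 1.0000 + 0.51562 + 0.27938 + 0.27428 = 2.0693.

Z = 2.07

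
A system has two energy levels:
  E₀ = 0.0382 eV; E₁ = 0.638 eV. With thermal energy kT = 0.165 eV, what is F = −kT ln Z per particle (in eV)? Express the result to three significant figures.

Eᵢ/kT = 0.23152, 3.8667.
Z = Σ e^(−Eᵢ/kT) = e^(−0.23152) + e^(−3.8667) = 0.79333 + 0.020927 = 0.81426.
F = −kT ln Z = −0.165 × ln(0.81426) = −0.165 × -0.20548 = 0.0339 eV.

0.0339 eV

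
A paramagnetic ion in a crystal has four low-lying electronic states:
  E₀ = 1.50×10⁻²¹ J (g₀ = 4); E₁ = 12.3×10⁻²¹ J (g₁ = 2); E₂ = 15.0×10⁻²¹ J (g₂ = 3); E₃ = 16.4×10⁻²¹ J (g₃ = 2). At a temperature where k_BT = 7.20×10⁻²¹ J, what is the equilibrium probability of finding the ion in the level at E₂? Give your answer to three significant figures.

Eᵢ/kT = 0.20833, 1.7083, 2.0833, 2.2778.
Z = Σ gᵢe^(−Eᵢ/kT) = 4·e^(−0.20833) + 2·e^(−1.7083) + 3·e^(−2.0833) + 2·e^(−2.2778) = 3.2478 + 0.36235 + 0.37356 + 0.20502 = 4.1887.
P₂ = g₂ e^(−E₂/kT) / Z = 0.37356/4.1887 = 0.0892.

0.0892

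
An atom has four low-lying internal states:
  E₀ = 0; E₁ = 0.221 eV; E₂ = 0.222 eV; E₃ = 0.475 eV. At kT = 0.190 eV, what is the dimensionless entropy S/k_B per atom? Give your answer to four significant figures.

Eᵢ/kT = 0, 1.16316, 1.16842, 2.50000.
Z = Σ e^(−Eᵢ/kT) = e^(−0) + e^(−1.16316) + e^(−1.16842) + e^(−2.50000) = 1.00000 + 0.312497 + 0.310858 + 0.0820850 = 1.70544.
⟨E⟩ = Σ EᵢPᵢ = 0.103822 eV.
S/k_B = ln Z + ⟨E⟩/kT = ln(1.70544) + 0.103822/0.190 = 0.533823 + 0.546432 = 1.080.

1.080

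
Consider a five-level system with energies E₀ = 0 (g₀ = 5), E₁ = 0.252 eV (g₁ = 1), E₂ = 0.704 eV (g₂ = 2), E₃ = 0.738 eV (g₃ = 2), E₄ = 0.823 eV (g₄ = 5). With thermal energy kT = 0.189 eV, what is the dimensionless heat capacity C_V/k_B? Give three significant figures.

0.516

Eᵢ/kT = 0, 1.3333, 3.7249, 3.9048, 4.3545.
Z = Σ gᵢe^(−Eᵢ/kT) = 5·e^(−0) + 1·e^(−1.3333) + 2·e^(−3.7249) + 2·e^(−3.9048) + 5·e^(−4.3545) = 5.0000 + 0.26361 + 0.048231 + 0.040290 + 0.064244 = 5.4164.
⟨E⟩ = 0.033785 eV, ⟨E²⟩ = 0.019589 eV².
C_V/k_B = (⟨E²⟩ − ⟨E⟩²)/(kT)² = (0.019589 − 0.0011414)/0.035721 = 0.516.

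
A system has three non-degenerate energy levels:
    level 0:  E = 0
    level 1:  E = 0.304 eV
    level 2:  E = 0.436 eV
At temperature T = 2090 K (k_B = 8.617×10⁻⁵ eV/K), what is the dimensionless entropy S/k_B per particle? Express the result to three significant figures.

k_BT = 8.617×10⁻⁵ × 2090 K = 0.18010 eV.
Eᵢ/kT = 0, 1.6880, 2.4209.
Z = Σ e^(−Eᵢ/kT) = e^(−0) + e^(−1.6880) + e^(−2.4209) = 1.0000 + 0.18489 + 0.088842 = 1.2737.
⟨E⟩ = Σ EᵢPᵢ = 0.074540 eV.
S/k_B = ln Z + ⟨E⟩/kT = ln(1.2737) + 0.074540/0.18010 = 0.24193 + 0.41388 = 0.656.

0.656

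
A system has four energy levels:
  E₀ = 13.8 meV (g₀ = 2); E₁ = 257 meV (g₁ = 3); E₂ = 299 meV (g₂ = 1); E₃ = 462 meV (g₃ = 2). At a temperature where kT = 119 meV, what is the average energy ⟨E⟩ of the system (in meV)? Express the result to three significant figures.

Eᵢ/kT = 0.11597, 2.1597, 2.5126, 3.8824.
Z = Σ gᵢe^(−Eᵢ/kT) = 2·e^(−0.11597) + 3·e^(−2.1597) + 1·e^(−2.5126) + 2·e^(−3.8824) = 1.7810 + 0.34608 + 0.081057 + 0.041203 = 2.2493.
⟨E⟩ = Σ Eᵢ gᵢe^(−Eᵢ/kT) / Z = (13.8·1.7810 + 257·0.34608 + 299·0.081057 + 462·0.041203) / 2.2493 = 69.7 meV.

69.7 meV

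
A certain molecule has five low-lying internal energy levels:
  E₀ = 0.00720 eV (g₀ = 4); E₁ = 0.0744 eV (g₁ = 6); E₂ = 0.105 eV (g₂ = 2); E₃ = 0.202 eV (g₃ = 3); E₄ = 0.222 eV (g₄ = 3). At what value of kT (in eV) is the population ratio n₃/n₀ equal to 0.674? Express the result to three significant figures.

1.82 eV

n₃/n₀ = (g₃/g₀) exp[−(E₃−E₀)/kT] = 0.674.
⇒ (E₃−E₀)/kT = ln((3/4)/0.674) = ln(1.1128) = 0.10688.
kT = 0.19480 eV / 0.10688 = 1.82 eV.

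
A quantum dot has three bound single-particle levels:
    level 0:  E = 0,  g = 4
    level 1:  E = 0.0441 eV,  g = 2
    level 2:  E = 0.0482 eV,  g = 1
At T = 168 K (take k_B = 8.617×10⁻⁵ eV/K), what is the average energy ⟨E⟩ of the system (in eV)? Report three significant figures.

k_BT = 8.617×10⁻⁵ × 168 K = 0.014477 eV.
Eᵢ/kT = 0, 3.0462, 3.3294.
Z = Σ gᵢe^(−Eᵢ/kT) = 4·e^(−0) + 2·e^(−3.0462) + 1·e^(−3.3294) = 4.0000 + 0.095078 + 0.035815 = 4.1309.
⟨E⟩ = Σ Eᵢ gᵢe^(−Eᵢ/kT) / Z = (0·4.0000 + 0.0441·0.095078 + 0.0482·0.035815) / 4.1309 = 0.00143 eV.

0.00143 eV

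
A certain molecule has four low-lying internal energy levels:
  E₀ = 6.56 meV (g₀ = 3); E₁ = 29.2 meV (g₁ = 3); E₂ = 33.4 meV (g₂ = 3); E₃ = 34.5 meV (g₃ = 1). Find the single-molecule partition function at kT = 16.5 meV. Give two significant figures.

Z = 3.0

Eᵢ/kT = 0.3976, 1.770, 2.024, 2.091.
Z = Σ gᵢe^(−Eᵢ/kT) = 3·e^(−0.3976) + 3·e^(−1.770) + 3·e^(−2.024) + 1·e^(−2.091) = 2.016 + 0.5110 + 0.3964 + 0.1236 = 3.047.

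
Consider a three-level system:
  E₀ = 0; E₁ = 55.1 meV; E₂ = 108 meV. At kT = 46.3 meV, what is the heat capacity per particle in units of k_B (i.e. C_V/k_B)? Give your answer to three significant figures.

Eᵢ/kT = 0, 1.1901, 2.3326.
Z = Σ e^(−Eᵢ/kT) = e^(−0) + e^(−1.1901) + e^(−2.3326) = 1.0000 + 0.30419 + 0.097043 = 1.4012.
⟨E⟩ = 19.442 meV, ⟨E²⟩ = 1466.9 meV².
C_V/k_B = (⟨E²⟩ − ⟨E⟩²)/(kT)² = (1466.9 − 377.99)/2143.7 = 0.508.

0.508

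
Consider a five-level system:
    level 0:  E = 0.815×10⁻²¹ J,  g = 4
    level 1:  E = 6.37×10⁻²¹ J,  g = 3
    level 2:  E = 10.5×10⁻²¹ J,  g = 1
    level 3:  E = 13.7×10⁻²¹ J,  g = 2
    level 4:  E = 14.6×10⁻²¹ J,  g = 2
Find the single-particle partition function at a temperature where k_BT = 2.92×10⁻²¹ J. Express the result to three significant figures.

Eᵢ/kT = 0.27911, 2.1815, 3.5959, 4.6918, 5.0000.
Z = Σ gᵢe^(−Eᵢ/kT) = 4·e^(−0.27911) + 3·e^(−2.1815) + 1·e^(−3.5959) + 2·e^(−4.6918) + 2·e^(−5.0000) = 3.0258 + 0.33862 + 0.027436 + 0.018340 + 0.013476 = 3.4237.

Z = 3.42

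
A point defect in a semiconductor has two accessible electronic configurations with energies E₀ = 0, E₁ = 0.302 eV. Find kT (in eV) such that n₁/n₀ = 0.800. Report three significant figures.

n₁/n₀ = exp[−(E₁−E₀)/kT] = 0.800.
⇒ (E₁−E₀)/kT = ln(1/0.800) = ln(1.2500) = 0.22314.
kT = 0.302 eV / 0.22314 = 1.35 eV.

1.35 eV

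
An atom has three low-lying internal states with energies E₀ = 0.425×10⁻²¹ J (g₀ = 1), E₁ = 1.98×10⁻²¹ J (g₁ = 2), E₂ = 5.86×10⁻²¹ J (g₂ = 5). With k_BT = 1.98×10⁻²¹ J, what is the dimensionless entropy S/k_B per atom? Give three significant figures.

1.52

Eᵢ/kT = 0.21465, 1.0000, 2.9596.
Z = Σ gᵢe^(−Eᵢ/kT) = 1·e^(−0.21465) + 2·e^(−1.0000) + 5·e^(−2.9596) = 0.80682 + 0.73576 + 0.25920 = 1.8018.
⟨E⟩ = Σ EᵢPᵢ = 1.8418 ×10⁻²¹ J.
S/k_B = ln Z + ⟨E⟩/kT = ln(1.8018) + 1.8418/1.98 = 0.58879 + 0.93020 = 1.52.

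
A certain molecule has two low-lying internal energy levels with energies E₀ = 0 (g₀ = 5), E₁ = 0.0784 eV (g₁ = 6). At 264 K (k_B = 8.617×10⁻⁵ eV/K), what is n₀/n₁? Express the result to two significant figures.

k_BT = 8.617×10⁻⁵ × 264 K = 0.02275 eV.
n₀/n₁ = (g₀/g₁) exp[−(E₀−E₁)/kT] = (5/6) × exp(−(-0.0784 eV)/(0.02275 eV)) = (5/6) × exp(3.446) = 26.

26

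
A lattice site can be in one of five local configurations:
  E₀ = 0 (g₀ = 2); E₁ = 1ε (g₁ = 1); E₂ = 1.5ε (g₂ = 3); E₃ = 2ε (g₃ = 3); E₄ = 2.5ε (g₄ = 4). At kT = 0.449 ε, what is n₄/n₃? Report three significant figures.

0.438

n₄/n₃ = (g₄/g₃) exp[−(E₄−E₃)/kT] = (4/3) × exp(−(0.5ε)/(0.449ε)) = (4/3) × exp(-1.1136) = 0.438.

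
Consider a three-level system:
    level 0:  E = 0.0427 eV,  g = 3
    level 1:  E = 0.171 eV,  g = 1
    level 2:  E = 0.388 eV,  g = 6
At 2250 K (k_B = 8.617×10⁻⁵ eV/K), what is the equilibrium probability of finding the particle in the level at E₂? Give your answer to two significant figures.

0.22

k_BT = 8.617×10⁻⁵ × 2250 K = 0.1939 eV.
Eᵢ/kT = 0.2202, 0.8819, 2.001.
Z = Σ gᵢe^(−Eᵢ/kT) = 3·e^(−0.2202) + 1·e^(−0.8819) + 6·e^(−2.001) = 2.407 + 0.4140 + 0.8112 = 3.632.
P₂ = g₂ e^(−E₂/kT) / Z = 0.8112/3.632 = 0.22.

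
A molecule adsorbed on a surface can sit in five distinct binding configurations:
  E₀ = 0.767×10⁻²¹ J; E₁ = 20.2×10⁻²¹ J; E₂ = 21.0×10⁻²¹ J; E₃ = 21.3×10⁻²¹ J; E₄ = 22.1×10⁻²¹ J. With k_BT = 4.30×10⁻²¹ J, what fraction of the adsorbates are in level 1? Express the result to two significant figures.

0.011

Eᵢ/kT = 0.1784, 4.698, 4.884, 4.953, 5.140.
Z = Σ e^(−Eᵢ/kT) = e^(−0.1784) + e^(−4.698) + e^(−4.884) + e^(−4.953) + e^(−5.140) = 0.8366 + 0.009113 + 0.007567 + 0.007062 + 0.005858 = 0.8662.
P₁ = e^(−E₁/kT) / Z = 0.009113/0.8662 = 0.011.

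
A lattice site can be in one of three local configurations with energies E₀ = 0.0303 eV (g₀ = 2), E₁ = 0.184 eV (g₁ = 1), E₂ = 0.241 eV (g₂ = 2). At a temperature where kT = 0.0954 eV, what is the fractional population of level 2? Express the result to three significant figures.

Eᵢ/kT = 0.31761, 1.9287, 2.5262.
Z = Σ gᵢe^(−Eᵢ/kT) = 2·e^(−0.31761) + 1·e^(−1.9287) + 2·e^(−2.5262) = 1.4558 + 0.14534 + 0.15992 = 1.7611.
P₂ = g₂ e^(−E₂/kT) / Z = 0.15992/1.7611 = 0.0908.

0.0908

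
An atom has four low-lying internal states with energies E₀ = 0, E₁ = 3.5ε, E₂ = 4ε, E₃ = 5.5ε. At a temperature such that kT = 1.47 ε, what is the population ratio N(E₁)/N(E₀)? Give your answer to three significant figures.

n₁/n₀ = exp[−(E₁−E₀)/kT] = exp(−(3.5ε)/(1.47ε)) = exp(-2.3810) = 0.0925.

0.0925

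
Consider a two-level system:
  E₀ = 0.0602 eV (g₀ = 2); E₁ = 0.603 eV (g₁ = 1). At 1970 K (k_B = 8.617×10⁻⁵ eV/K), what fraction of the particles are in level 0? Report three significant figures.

0.980

k_BT = 8.617×10⁻⁵ × 1970 K = 0.16975 eV.
Eᵢ/kT = 0.35464, 3.5523.
Z = Σ gᵢe^(−Eᵢ/kT) = 2·e^(−0.35464) + 1·e^(−3.5523) = 1.4029 + 0.028659 = 1.4316.
P₀ = g₀ e^(−E₀/kT) / Z = 1.4029/1.4316 = 0.980.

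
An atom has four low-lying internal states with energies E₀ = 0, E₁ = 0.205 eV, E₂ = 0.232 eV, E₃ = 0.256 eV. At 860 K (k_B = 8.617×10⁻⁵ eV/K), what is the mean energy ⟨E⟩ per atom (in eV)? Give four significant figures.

0.02734 eV

k_BT = 8.617×10⁻⁵ × 860 K = 0.0741062 eV.
Eᵢ/kT = 0, 2.76630, 3.13064, 3.45450.
Z = Σ e^(−Eᵢ/kT) = e^(−0) + e^(−2.76630) + e^(−3.13064) + e^(−3.45450) = 1.00000 + 0.0628943 + 0.0436898 + 0.0316031 = 1.13819.
⟨E⟩ = Σ Eᵢ e^(−Eᵢ/kT) / Z = (0·1.00000 + 0.205·0.0628943 + 0.232·0.0436898 + 0.256·0.0316031) / 1.13819 = 0.02734 eV.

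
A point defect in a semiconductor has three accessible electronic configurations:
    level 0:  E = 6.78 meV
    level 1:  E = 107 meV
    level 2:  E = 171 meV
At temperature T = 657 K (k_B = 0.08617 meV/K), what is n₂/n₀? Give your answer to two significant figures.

0.055

k_BT = 0.08617 × 657 K = 56.61 meV.
n₂/n₀ = exp[−(E₂−E₀)/kT] = exp(−(164.22 meV)/(56.61 meV)) = exp(-2.901) = 0.055.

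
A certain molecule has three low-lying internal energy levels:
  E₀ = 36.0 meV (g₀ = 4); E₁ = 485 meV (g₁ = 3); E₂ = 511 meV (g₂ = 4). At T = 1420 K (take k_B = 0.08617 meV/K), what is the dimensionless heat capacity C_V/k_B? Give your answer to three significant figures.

k_BT = 0.08617 × 1420 K = 122.36 meV.
Eᵢ/kT = 0.29421, 3.9637, 4.1762.
Z = Σ gᵢe^(−Eᵢ/kT) = 4·e^(−0.29421) + 3·e^(−3.9637) + 4·e^(−4.1762) = 2.9805 + 0.056978 + 0.061427 = 3.0989.
⟨E⟩ = 53.671 meV, ⟨E²⟩ = 10747 meV².
C_V/k_B = (⟨E²⟩ − ⟨E⟩²)/(kT)² = (10747 − 2880.6)/14972 = 0.525.

0.525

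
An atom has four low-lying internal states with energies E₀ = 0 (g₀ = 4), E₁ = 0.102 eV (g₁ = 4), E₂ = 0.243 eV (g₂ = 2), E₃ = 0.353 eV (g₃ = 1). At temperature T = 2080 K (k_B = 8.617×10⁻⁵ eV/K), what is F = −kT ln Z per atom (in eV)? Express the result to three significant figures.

-0.347 eV

k_BT = 8.617×10⁻⁵ × 2080 K = 0.17923 eV.
Eᵢ/kT = 0, 0.56910, 1.3558, 1.9695.
Z = Σ gᵢe^(−Eᵢ/kT) = 4·e^(−0) + 4·e^(−0.56910) + 2·e^(−1.3558) + 1·e^(−1.9695) = 4.0000 + 2.2641 + 0.51548 + 0.13953 = 6.9191.
F = −kT ln Z = −0.17923 × ln(6.9191) = −0.17923 × 1.9343 = -0.347 eV.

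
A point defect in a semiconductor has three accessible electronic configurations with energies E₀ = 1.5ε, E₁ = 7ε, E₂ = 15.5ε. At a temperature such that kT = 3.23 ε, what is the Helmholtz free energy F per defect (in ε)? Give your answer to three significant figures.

Eᵢ/kT = 0.46440, 2.1672, 4.7988.
Z = Σ e^(−Eᵢ/kT) = e^(−0.46440) + e^(−2.1672) + e^(−4.7988) = 0.62851 + 0.11450 + 0.0082396 = 0.75125.
F = −kT ln Z = −3.23 × ln(0.75125) = −3.23 × -0.28602 = 0.924 ε.

0.924 ε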